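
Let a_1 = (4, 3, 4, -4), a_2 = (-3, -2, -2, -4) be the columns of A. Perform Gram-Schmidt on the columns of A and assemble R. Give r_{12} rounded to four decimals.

a_1 = (4, 3, 4, -4); ‖a_1‖ = 7.5498, so q_1 = (0.5298, 0.3974, 0.5298, -0.5298).
r_{12} = q_1·a_2 = -1.3245.

r_{12} = -1.3245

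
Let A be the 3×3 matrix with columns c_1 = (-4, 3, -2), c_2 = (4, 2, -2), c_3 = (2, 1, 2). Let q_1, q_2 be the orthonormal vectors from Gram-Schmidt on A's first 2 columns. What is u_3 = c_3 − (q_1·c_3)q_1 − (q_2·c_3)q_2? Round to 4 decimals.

u_3 = (0.1818, 1.4545, 1.8182)

c_1 = (-4, 3, -2); ‖c_1‖ = 5.3852, so q_1 = (-0.7428, 0.5571, -0.3714).
q_1·c_2 = (-0.7428)·4 + 0.5571·2 + (-0.3714)·(-2) = -1.1142.
u_2 = c_2 + 1.1142·q_1 = (3.1724, 2.6207, -2.4138).
‖u_2‖ = 4.7706, so q_2 = (0.6650, 0.5493, -0.5060).
q_1·c_3 = (-0.7428)·2 + 0.5571·1 + (-0.3714)·2 = -1.6713; q_2·c_3 = 0.6650·2 + 0.5493·1 + (-0.5060)·2 = 0.8674.
u_3 = c_3 + 1.6713·q_1 − 0.8674·q_2 = (0.1818, 1.4545, 1.8182).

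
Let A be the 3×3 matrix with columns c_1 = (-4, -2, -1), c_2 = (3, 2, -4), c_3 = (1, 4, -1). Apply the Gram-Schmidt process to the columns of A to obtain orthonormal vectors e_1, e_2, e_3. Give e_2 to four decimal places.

e_2 = (0.1518, 0.1822, -0.9715)

e_1 = c_1/‖c_1‖ = (-4, -2, -1)/4.5826 = (-0.8729, -0.4364, -0.2182).
r_{12} = e_1·c_2 = -2.6186.
u_2 = c_2 + 2.6186·e_1 = (0.7143, 0.8571, -4.5714).
‖u_2‖ = 4.7056, so e_2 = (0.1518, 0.1822, -0.9715).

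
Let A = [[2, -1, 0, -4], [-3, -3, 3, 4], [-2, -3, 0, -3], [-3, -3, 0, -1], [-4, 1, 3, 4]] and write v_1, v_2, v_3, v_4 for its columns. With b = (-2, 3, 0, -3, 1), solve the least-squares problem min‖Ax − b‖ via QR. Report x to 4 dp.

e_1 = v_1/‖v_1‖ = (2, -3, -2, -3, -4)/6.4807 = (0.3086, -0.4629, -0.3086, -0.4629, -0.6172).
r_{12} = e_1·v_2 = 2.7775.
u_2 = v_2 − 2.7775·e_1 = (-1.8571, -1.7143, -2.1429, -1.7143, 2.7143).
‖u_2‖ = 4.6136, so e_2 = (-0.4025, -0.3716, -0.4645, -0.3716, 0.5883).
r_{13} = e_1·v_3 = -3.2404; r_{23} = e_2·v_3 = 0.6502.
u_3 = v_3 + 3.2404·e_1 − 0.6502·e_2 = (1.2617, 1.7416, -0.6980, -1.2584, 0.6174).
‖u_3‖ = 2.6603, so e_3 = (0.4743, 0.6547, -0.2624, -0.4730, 0.2321).
r_{14} = e_1·v_4 = -4.1662; r_{24} = e_2·v_4 = 4.2421; r_{34} = e_3·v_4 = 2.9101.
u_4 = v_4 + 4.1662·e_1 − 4.2421·e_2 − 2.9101·e_3 = (-2.3869, 1.7425, -1.5519, 0.0242, -1.7425).
‖u_4‖ = 3.7655, so e_4 = (-0.6339, 0.4628, -0.4121, 0.0064, -0.4628).
Qᵀb = (-1.2344, 1.3934, 2.6666, 2.1740).
Back-substitute: x_4 = 2.1740/3.7655 = 0.5773.
x_3 = (2.6666 − 2.9101·0.5773)/2.6603 = 0.3708.
x_2 = (1.3934 − 0.6502·0.3708 − 4.2421·0.5773)/4.6136 = -0.2811.
x_1 = (-1.2344 − 2.7775·(-0.2811) + 3.2404·0.3708 + 4.1662·0.5773)/6.4807 = 0.4866.

x = (0.4866, -0.2811, 0.3708, 0.5773)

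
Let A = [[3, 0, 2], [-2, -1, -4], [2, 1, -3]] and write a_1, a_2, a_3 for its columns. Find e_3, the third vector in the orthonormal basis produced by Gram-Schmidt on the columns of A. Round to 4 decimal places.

e_3 = (0.0000, -0.7071, -0.7071)

a_1 = (3, -2, 2); ‖a_1‖ = 4.1231, so e_1 = (0.7276, -0.4851, 0.4851).
e_1·a_2 = 0.7276·0 + (-0.4851)·(-1) + 0.4851·1 = 0.9701.
u_2 = a_2 − 0.9701·e_1 = (-0.7059, -0.5294, 0.5294).
‖u_2‖ = 1.0290, so e_2 = (-0.6860, -0.5145, 0.5145).
e_1·a_3 = 0.7276·2 + (-0.4851)·(-4) + 0.4851·(-3) = 1.9403; e_2·a_3 = (-0.6860)·2 + (-0.5145)·(-4) + 0.5145·(-3) = -0.8575.
u_3 = a_3 − 1.9403·e_1 + 0.8575·e_2 = (0.0000, -3.5000, -3.5000).
‖u_3‖ = 4.9497, so e_3 = (0.0000, -0.7071, -0.7071).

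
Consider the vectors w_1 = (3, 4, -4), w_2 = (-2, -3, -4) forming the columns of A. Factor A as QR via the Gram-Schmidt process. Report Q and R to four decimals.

Q = [[0.4685, -0.3448], [0.6247, -0.5217], [-0.6247, -0.7803]], R = [[6.4031, -0.3123], [0.0000, 5.3761]]

w_1 = (3, 4, -4); ‖w_1‖ = 6.4031, so e_1 = (0.4685, 0.6247, -0.6247).
e_1·w_2 = 0.4685·(-2) + 0.6247·(-3) + (-0.6247)·(-4) = -0.3123.
u_2 = w_2 + 0.3123·e_1 = (-1.8537, -2.8049, -4.1951).
‖u_2‖ = 5.3761, so e_2 = (-0.3448, -0.5217, -0.7803).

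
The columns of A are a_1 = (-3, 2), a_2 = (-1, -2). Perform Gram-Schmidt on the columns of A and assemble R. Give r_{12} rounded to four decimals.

r_{12} = -0.2774

q_1 = a_1/‖a_1‖ = (-3, 2)/3.6056 = (-0.8321, 0.5547).
r_{12} = q_1·a_2 = -0.2774.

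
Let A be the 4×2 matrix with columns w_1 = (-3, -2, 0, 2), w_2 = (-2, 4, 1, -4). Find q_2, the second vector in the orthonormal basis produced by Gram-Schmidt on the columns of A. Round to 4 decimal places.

q_1 = w_1/‖w_1‖ = (-3, -2, 0, 2)/4.1231 = (-0.7276, -0.4851, 0.0000, 0.4851).
r_{12} = q_1·w_2 = -2.4254.
u_2 = w_2 + 2.4254·q_1 = (-3.7647, 2.8235, 1.0000, -2.8235).
‖u_2‖ = 5.5783, so q_2 = (-0.6749, 0.5062, 0.1793, -0.5062).

q_2 = (-0.6749, 0.5062, 0.1793, -0.5062)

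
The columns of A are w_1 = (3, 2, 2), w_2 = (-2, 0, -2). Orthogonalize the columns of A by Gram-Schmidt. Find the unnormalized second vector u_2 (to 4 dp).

w_1 = (3, 2, 2); ‖w_1‖ = 4.1231, so e_1 = (0.7276, 0.4851, 0.4851).
e_1·w_2 = 0.7276·(-2) + 0.4851·0 + 0.4851·(-2) = -2.4254.
u_2 = w_2 + 2.4254·e_1 = (-0.2353, 1.1765, -0.8235).

u_2 = (-0.2353, 1.1765, -0.8235)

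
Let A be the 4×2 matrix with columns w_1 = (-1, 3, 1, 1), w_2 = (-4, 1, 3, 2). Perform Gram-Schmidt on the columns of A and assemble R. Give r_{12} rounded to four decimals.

r_{12} = 3.4641

e_1 = w_1/‖w_1‖ = (-1, 3, 1, 1)/3.4641 = (-0.2887, 0.8660, 0.2887, 0.2887).
r_{12} = e_1·w_2 = 3.4641.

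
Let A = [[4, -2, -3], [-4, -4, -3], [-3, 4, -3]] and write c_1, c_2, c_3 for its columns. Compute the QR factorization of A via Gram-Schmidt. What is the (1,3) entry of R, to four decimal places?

r_{13} = 1.4056

c_1 = (4, -4, -3); ‖c_1‖ = 6.4031, so q_1 = (0.6247, -0.6247, -0.4685).
r_{13} = q_1·c_3 = 1.4056.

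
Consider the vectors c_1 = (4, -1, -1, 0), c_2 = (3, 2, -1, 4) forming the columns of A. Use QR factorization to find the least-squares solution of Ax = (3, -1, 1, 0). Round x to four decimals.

c_1 = (4, -1, -1, 0); ‖c_1‖ = 4.2426, so q_1 = (0.9428, -0.2357, -0.2357, 0.0000).
q_1·c_2 = 0.9428·3 + (-0.2357)·2 + (-0.2357)·(-1) + 0.0000·4 = 2.5927.
u_2 = c_2 − 2.5927·q_1 = (0.5556, 2.6111, -0.3889, 4.0000).
‖u_2‖ = 4.8247, so q_2 = (0.1151, 0.5412, -0.0806, 0.8291).
Qᵀb = (2.8284, -0.2764).
Back-substitute: x_2 = -0.2764/4.8247 = -0.0573.
x_1 = (2.8284 − 2.5927·(-0.0573))/4.2426 = 0.7017.

x = (0.7017, -0.0573)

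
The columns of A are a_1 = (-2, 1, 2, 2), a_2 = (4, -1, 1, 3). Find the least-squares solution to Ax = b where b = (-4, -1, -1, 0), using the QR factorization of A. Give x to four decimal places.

a_1 = (-2, 1, 2, 2); ‖a_1‖ = 3.6056, so q_1 = (-0.5547, 0.2774, 0.5547, 0.5547).
q_1·a_2 = (-0.5547)·4 + 0.2774·(-1) + 0.5547·1 + 0.5547·3 = -0.2774.
u_2 = a_2 + 0.2774·q_1 = (3.8462, -0.9231, 1.1538, 3.1538).
‖u_2‖ = 5.1887, so q_2 = (0.7412, -0.1779, 0.2224, 0.6078).
Qᵀb = (1.3868, -3.0095).
Back-substitute: x_2 = -3.0095/5.1887 = -0.5800.
x_1 = (1.3868 + 0.2774·(-0.5800))/3.6056 = 0.3400.

x = (0.3400, -0.5800)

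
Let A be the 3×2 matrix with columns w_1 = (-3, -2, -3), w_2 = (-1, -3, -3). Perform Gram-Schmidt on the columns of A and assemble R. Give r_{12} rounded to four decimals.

r_{12} = 3.8376

w_1 = (-3, -2, -3); ‖w_1‖ = 4.6904, so q_1 = (-0.6396, -0.4264, -0.6396).
r_{12} = q_1·w_2 = 3.8376.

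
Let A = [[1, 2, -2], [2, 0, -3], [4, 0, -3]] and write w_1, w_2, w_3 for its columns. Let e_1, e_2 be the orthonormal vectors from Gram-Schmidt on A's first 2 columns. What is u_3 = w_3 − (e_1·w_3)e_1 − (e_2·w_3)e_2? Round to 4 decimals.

e_1 = w_1/‖w_1‖ = (1, 2, 4)/4.5826 = (0.2182, 0.4364, 0.8729).
r_{12} = e_1·w_2 = 0.4364.
u_2 = w_2 − 0.4364·e_1 = (1.9048, -0.1905, -0.3810).
‖u_2‖ = 1.9518, so e_2 = (0.9759, -0.0976, -0.1952).
r_{13} = e_1·w_3 = -4.3644; r_{23} = e_2·w_3 = -1.0735.
u_3 = w_3 + 4.3644·e_1 + 1.0735·e_2 = (0.0000, -1.2000, 0.6000).

u_3 = (0.0000, -1.2000, 0.6000)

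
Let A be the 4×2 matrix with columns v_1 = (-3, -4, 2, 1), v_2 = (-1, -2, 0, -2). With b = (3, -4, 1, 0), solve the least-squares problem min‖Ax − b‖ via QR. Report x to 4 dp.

q_1 = v_1/‖v_1‖ = (-3, -4, 2, 1)/5.4772 = (-0.5477, -0.7303, 0.3651, 0.1826).
r_{12} = q_1·v_2 = 1.6432.
u_2 = v_2 − 1.6432·q_1 = (-0.1000, -0.8000, -0.6000, -2.3000).
‖u_2‖ = 2.5100, so q_2 = (-0.0398, -0.3187, -0.2390, -0.9163).
Qᵀb = (1.6432, 0.9163).
Back-substitute: x_2 = 0.9163/2.5100 = 0.3651.
x_1 = (1.6432 − 1.6432·0.3651)/5.4772 = 0.1905.

x = (0.1905, 0.3651)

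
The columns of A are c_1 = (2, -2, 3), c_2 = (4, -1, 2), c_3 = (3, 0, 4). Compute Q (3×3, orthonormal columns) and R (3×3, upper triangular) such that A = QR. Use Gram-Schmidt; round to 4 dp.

c_1 = (2, -2, 3); ‖c_1‖ = 4.1231, so e_1 = (0.4851, -0.4851, 0.7276).
e_1·c_2 = 0.4851·4 + (-0.4851)·(-1) + 0.7276·2 = 3.8806.
u_2 = c_2 − 3.8806·e_1 = (2.1176, 0.8824, -0.8235).
‖u_2‖ = 2.4375, so e_2 = (0.8688, 0.3620, -0.3379).
e_1·c_3 = 0.4851·3 + (-0.4851)·0 + 0.7276·4 = 4.3656; e_2·c_3 = 0.8688·3 + 0.3620·0 + (-0.3379)·4 = 1.2549.
u_3 = c_3 − 4.3656·e_1 − 1.2549·e_2 = (-0.2079, 1.6634, 1.2475).
‖u_3‖ = 2.0896, so e_3 = (-0.0995, 0.7960, 0.5970).

Q = [[0.4851, 0.8688, -0.0995], [-0.4851, 0.3620, 0.7960], [0.7276, -0.3379, 0.5970]], R = [[4.1231, 3.8806, 4.3656], [0.0000, 2.4375, 1.2549], [0.0000, 0.0000, 2.0896]]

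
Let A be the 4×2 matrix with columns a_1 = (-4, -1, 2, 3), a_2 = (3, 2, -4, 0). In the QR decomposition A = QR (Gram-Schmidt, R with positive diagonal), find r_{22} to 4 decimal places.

a_1 = (-4, -1, 2, 3); ‖a_1‖ = 5.4772, so q_1 = (-0.7303, -0.1826, 0.3651, 0.5477).
q_1·a_2 = (-0.7303)·3 + (-0.1826)·2 + 0.3651·(-4) + 0.5477·0 = -4.0166.
u_2 = a_2 + 4.0166·q_1 = (0.0667, 1.2667, -2.5333, 2.2000).
r_{22} = ‖u_2‖ = 3.5870.

r_{22} = 3.5870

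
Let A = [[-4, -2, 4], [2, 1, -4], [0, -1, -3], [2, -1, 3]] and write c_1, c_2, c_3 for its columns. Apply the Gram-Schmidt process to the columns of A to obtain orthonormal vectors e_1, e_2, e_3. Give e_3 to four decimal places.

e_1 = c_1/‖c_1‖ = (-4, 2, 0, 2)/4.8990 = (-0.8165, 0.4082, 0.0000, 0.4082).
r_{12} = e_1·c_2 = 1.6330.
u_2 = c_2 − 1.6330·e_1 = (-0.6667, 0.3333, -1.0000, -1.6667).
‖u_2‖ = 2.0817, so e_2 = (-0.3203, 0.1601, -0.4804, -0.8006).
r_{13} = e_1·c_3 = -3.6742; r_{23} = e_2·c_3 = -2.8823.
u_3 = c_3 + 3.6742·e_1 + 2.8823·e_2 = (0.0769, -2.0385, -4.3846, 2.1923).
‖u_3‖ = 5.3096, so e_3 = (0.0145, -0.3839, -0.8258, 0.4129).

e_3 = (0.0145, -0.3839, -0.8258, 0.4129)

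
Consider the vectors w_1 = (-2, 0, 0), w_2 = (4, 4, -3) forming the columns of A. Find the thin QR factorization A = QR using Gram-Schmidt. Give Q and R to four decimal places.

w_1 = (-2, 0, 0); ‖w_1‖ = 2.0000, so e_1 = (-1.0000, 0.0000, 0.0000).
e_1·w_2 = (-1.0000)·4 + 0.0000·4 + 0.0000·(-3) = -4.0000.
u_2 = w_2 + 4.0000·e_1 = (0.0000, 4.0000, -3.0000).
‖u_2‖ = 5.0000, so e_2 = (0.0000, 0.8000, -0.6000).

Q = [[-1.0000, 0.0000], [0.0000, 0.8000], [0.0000, -0.6000]], R = [[2.0000, -4.0000], [0.0000, 5.0000]]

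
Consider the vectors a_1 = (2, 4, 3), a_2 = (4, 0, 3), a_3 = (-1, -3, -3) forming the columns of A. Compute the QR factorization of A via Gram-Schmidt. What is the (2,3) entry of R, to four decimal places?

a_1 = (2, 4, 3); ‖a_1‖ = 5.3852, so q_1 = (0.3714, 0.7428, 0.5571).
q_1·a_2 = 0.3714·4 + 0.7428·0 + 0.5571·3 = 3.1568.
u_2 = a_2 − 3.1568·q_1 = (2.8276, -2.3448, 1.2414).
‖u_2‖ = 3.8774, so q_2 = (0.7292, -0.6047, 0.3202).
r_{23} = q_2·a_3 = 0.1245.

r_{23} = 0.1245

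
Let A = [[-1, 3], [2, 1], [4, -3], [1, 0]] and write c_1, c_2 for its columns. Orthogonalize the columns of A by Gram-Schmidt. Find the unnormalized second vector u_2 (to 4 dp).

u_2 = (2.4091, 2.1818, -0.6364, 0.5909)

c_1 = (-1, 2, 4, 1); ‖c_1‖ = 4.6904, so e_1 = (-0.2132, 0.4264, 0.8528, 0.2132).
e_1·c_2 = (-0.2132)·3 + 0.4264·1 + 0.8528·(-3) + 0.2132·0 = -2.7716.
u_2 = c_2 + 2.7716·e_1 = (2.4091, 2.1818, -0.6364, 0.5909).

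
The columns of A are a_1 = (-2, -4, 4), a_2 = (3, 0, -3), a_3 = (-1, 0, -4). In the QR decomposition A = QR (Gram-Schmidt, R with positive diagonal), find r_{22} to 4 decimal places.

a_1 = (-2, -4, 4); ‖a_1‖ = 6.0000, so e_1 = (-0.3333, -0.6667, 0.6667).
e_1·a_2 = (-0.3333)·3 + (-0.6667)·0 + 0.6667·(-3) = -3.0000.
u_2 = a_2 + 3.0000·e_1 = (2.0000, -2.0000, -1.0000).
r_{22} = ‖u_2‖ = 3.0000.

r_{22} = 3.0000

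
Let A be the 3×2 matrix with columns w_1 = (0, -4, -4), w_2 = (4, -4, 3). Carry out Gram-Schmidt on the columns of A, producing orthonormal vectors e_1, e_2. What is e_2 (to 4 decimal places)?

w_1 = (0, -4, -4); ‖w_1‖ = 5.6569, so e_1 = (0.0000, -0.7071, -0.7071).
e_1·w_2 = 0.0000·4 + (-0.7071)·(-4) + (-0.7071)·3 = 0.7071.
u_2 = w_2 − 0.7071·e_1 = (4.0000, -3.5000, 3.5000).
‖u_2‖ = 6.3640, so e_2 = (0.6285, -0.5500, 0.5500).

e_2 = (0.6285, -0.5500, 0.5500)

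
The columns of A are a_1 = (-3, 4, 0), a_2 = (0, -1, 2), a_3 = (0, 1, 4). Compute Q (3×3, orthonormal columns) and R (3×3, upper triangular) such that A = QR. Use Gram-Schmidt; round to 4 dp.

a_1 = (-3, 4, 0); ‖a_1‖ = 5.0000, so e_1 = (-0.6000, 0.8000, 0.0000).
e_1·a_2 = (-0.6000)·0 + 0.8000·(-1) + 0.0000·2 = -0.8000.
u_2 = a_2 + 0.8000·e_1 = (-0.4800, -0.3600, 2.0000).
‖u_2‖ = 2.0881, so e_2 = (-0.2299, -0.1724, 0.9578).
e_1·a_3 = (-0.6000)·0 + 0.8000·1 + 0.0000·4 = 0.8000; e_2·a_3 = (-0.2299)·0 + (-0.1724)·1 + 0.9578·4 = 3.6589.
u_3 = a_3 − 0.8000·e_1 − 3.6589·e_2 = (1.3211, 0.9908, 0.4954).
‖u_3‖ = 1.7241, so e_3 = (0.7663, 0.5747, 0.2873).

Q = [[-0.6000, -0.2299, 0.7663], [0.8000, -0.1724, 0.5747], [0.0000, 0.9578, 0.2873]], R = [[5.0000, -0.8000, 0.8000], [0.0000, 2.0881, 3.6589], [0.0000, 0.0000, 1.7241]]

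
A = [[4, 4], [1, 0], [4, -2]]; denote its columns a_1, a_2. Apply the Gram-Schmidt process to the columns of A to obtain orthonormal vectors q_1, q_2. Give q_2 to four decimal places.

q_2 = (0.7130, -0.0570, -0.6988)

a_1 = (4, 1, 4); ‖a_1‖ = 5.7446, so q_1 = (0.6963, 0.1741, 0.6963).
q_1·a_2 = 0.6963·4 + 0.1741·0 + 0.6963·(-2) = 1.3926.
u_2 = a_2 − 1.3926·q_1 = (3.0303, -0.2424, -2.9697).
‖u_2‖ = 4.2498, so q_2 = (0.7130, -0.0570, -0.6988).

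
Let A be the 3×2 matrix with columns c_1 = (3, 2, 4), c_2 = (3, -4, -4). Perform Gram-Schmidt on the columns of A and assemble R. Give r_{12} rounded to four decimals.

r_{12} = -2.7854

c_1 = (3, 2, 4); ‖c_1‖ = 5.3852, so q_1 = (0.5571, 0.3714, 0.7428).
r_{12} = q_1·c_2 = -2.7854.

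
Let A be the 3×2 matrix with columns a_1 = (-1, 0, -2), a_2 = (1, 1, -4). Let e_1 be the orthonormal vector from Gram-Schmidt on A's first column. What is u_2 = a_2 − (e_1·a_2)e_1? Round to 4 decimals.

a_1 = (-1, 0, -2); ‖a_1‖ = 2.2361, so e_1 = (-0.4472, 0.0000, -0.8944).
e_1·a_2 = (-0.4472)·1 + 0.0000·1 + (-0.8944)·(-4) = 3.1305.
u_2 = a_2 − 3.1305·e_1 = (2.4000, 1.0000, -1.2000).

u_2 = (2.4000, 1.0000, -1.2000)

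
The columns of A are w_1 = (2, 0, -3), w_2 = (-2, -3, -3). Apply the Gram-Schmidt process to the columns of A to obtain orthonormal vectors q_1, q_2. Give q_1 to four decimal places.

q_1 = w_1/‖w_1‖ = (2, 0, -3)/3.6056 = (0.5547, 0.0000, -0.8321).

q_1 = (0.5547, 0.0000, -0.8321)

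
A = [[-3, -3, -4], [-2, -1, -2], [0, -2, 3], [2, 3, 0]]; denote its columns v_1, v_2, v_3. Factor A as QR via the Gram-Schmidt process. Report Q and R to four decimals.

Q = [[-0.7276, 0.0000, -0.6501], [-0.4851, 0.4082, 0.6718], [0.0000, -0.8165, 0.1842], [0.4851, 0.4082, -0.3034]], R = [[4.1231, 4.1231, 3.8806], [0.0000, 2.4495, -3.2660], [0.0000, 0.0000, 1.8096]]

v_1 = (-3, -2, 0, 2); ‖v_1‖ = 4.1231, so q_1 = (-0.7276, -0.4851, 0.0000, 0.4851).
q_1·v_2 = (-0.7276)·(-3) + (-0.4851)·(-1) + 0.0000·(-2) + 0.4851·3 = 4.1231.
u_2 = v_2 − 4.1231·q_1 = (0.0000, 1.0000, -2.0000, 1.0000).
‖u_2‖ = 2.4495, so q_2 = (0.0000, 0.4082, -0.8165, 0.4082).
q_1·v_3 = (-0.7276)·(-4) + (-0.4851)·(-2) + 0.0000·3 + 0.4851·0 = 3.8806; q_2·v_3 = 0.0000·(-4) + 0.4082·(-2) + (-0.8165)·3 + 0.4082·0 = -3.2660.
u_3 = v_3 − 3.8806·q_1 + 3.2660·q_2 = (-1.1765, 1.2157, 0.3333, -0.5490).
‖u_3‖ = 1.8096, so q_3 = (-0.6501, 0.6718, 0.1842, -0.3034).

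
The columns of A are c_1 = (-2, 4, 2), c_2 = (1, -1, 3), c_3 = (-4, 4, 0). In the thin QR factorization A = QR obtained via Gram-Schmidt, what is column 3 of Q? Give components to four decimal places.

e_3 = (-0.8616, -0.4924, 0.1231)

c_1 = (-2, 4, 2); ‖c_1‖ = 4.8990, so e_1 = (-0.4082, 0.8165, 0.4082).
e_1·c_2 = (-0.4082)·1 + 0.8165·(-1) + 0.4082·3 = 0.0000.
u_2 = c_2 − 0.0000·e_1 = (1.0000, -1.0000, 3.0000).
‖u_2‖ = 3.3166, so e_2 = (0.3015, -0.3015, 0.9045).
e_1·c_3 = (-0.4082)·(-4) + 0.8165·4 + 0.4082·0 = 4.8990; e_2·c_3 = 0.3015·(-4) + (-0.3015)·4 + 0.9045·0 = -2.4121.
u_3 = c_3 − 4.8990·e_1 + 2.4121·e_2 = (-1.2727, -0.7273, 0.1818).
‖u_3‖ = 1.4771, so e_3 = (-0.8616, -0.4924, 0.1231).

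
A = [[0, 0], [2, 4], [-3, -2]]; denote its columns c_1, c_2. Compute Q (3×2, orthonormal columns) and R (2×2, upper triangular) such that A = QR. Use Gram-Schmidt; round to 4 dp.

c_1 = (0, 2, -3); ‖c_1‖ = 3.6056, so e_1 = (0.0000, 0.5547, -0.8321).
e_1·c_2 = 0.0000·0 + 0.5547·4 + (-0.8321)·(-2) = 3.8829.
u_2 = c_2 − 3.8829·e_1 = (0.0000, 1.8462, 1.2308).
‖u_2‖ = 2.2188, so e_2 = (0.0000, 0.8321, 0.5547).

Q = [[0.0000, 0.0000], [0.5547, 0.8321], [-0.8321, 0.5547]], R = [[3.6056, 3.8829], [0.0000, 2.2188]]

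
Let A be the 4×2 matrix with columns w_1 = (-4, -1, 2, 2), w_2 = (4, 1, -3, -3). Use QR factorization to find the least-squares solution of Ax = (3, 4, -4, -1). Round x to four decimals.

e_1 = w_1/‖w_1‖ = (-4, -1, 2, 2)/5.0000 = (-0.8000, -0.2000, 0.4000, 0.4000).
r_{12} = e_1·w_2 = -5.8000.
u_2 = w_2 + 5.8000·e_1 = (-0.6400, -0.1600, -0.6800, -0.6800).
‖u_2‖ = 1.1662, so e_2 = (-0.5488, -0.1372, -0.5831, -0.5831).
Qᵀb = (-5.2000, 0.7203).
Back-substitute: x_2 = 0.7203/1.1662 = 0.6176.
x_1 = (-5.2000 + 5.8000·0.6176)/5.0000 = -0.3235.

x = (-0.3235, 0.6176)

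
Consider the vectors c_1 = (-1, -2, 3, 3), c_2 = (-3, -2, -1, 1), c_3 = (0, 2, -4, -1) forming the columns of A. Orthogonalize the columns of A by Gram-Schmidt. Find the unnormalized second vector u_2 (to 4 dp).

c_1 = (-1, -2, 3, 3); ‖c_1‖ = 4.7958, so e_1 = (-0.2085, -0.4170, 0.6255, 0.6255).
e_1·c_2 = (-0.2085)·(-3) + (-0.4170)·(-2) + 0.6255·(-1) + 0.6255·1 = 1.4596.
u_2 = c_2 − 1.4596·e_1 = (-2.6957, -1.3913, -1.9130, 0.0870).

u_2 = (-2.6957, -1.3913, -1.9130, 0.0870)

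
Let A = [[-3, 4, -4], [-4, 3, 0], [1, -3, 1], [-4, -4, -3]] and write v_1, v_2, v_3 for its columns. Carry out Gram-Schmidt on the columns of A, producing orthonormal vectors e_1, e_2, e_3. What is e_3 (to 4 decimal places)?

e_3 = (-0.6549, 0.7198, 0.1135, -0.2002)

e_1 = v_1/‖v_1‖ = (-3, -4, 1, -4)/6.4807 = (-0.4629, -0.6172, 0.1543, -0.6172).
r_{12} = e_1·v_2 = -1.6973.
u_2 = v_2 + 1.6973·e_1 = (3.2143, 1.9524, -2.7381, -5.0476).
‖u_2‖ = 6.8643, so e_2 = (0.4683, 0.2844, -0.3989, -0.7353).
r_{13} = e_1·v_3 = 3.8576; r_{23} = e_2·v_3 = -0.0659.
u_3 = v_3 − 3.8576·e_1 + 0.0659·e_2 = (-2.1834, 2.3997, 0.3785, -0.6675).
‖u_3‖ = 3.3339, so e_3 = (-0.6549, 0.7198, 0.1135, -0.2002).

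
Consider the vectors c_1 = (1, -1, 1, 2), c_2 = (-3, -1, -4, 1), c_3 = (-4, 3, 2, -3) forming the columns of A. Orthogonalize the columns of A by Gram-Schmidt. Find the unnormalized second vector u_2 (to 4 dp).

u_2 = (-2.4286, -1.5714, -3.4286, 2.1429)

c_1 = (1, -1, 1, 2); ‖c_1‖ = 2.6458, so e_1 = (0.3780, -0.3780, 0.3780, 0.7559).
e_1·c_2 = 0.3780·(-3) + (-0.3780)·(-1) + 0.3780·(-4) + 0.7559·1 = -1.5119.
u_2 = c_2 + 1.5119·e_1 = (-2.4286, -1.5714, -3.4286, 2.1429).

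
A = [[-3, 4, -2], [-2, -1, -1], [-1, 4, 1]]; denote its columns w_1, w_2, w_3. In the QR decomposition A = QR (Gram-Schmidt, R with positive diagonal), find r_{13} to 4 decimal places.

r_{13} = 1.8708

w_1 = (-3, -2, -1); ‖w_1‖ = 3.7417, so q_1 = (-0.8018, -0.5345, -0.2673).
r_{13} = q_1·w_3 = 1.8708.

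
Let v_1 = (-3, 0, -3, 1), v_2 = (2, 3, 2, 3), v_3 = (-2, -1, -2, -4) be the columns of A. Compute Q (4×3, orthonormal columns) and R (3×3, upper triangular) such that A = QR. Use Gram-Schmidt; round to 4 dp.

v_1 = (-3, 0, -3, 1); ‖v_1‖ = 4.3589, so e_1 = (-0.6882, 0.0000, -0.6882, 0.2294).
e_1·v_2 = (-0.6882)·2 + 0.0000·3 + (-0.6882)·2 + 0.2294·3 = -2.0647.
u_2 = v_2 + 2.0647·e_1 = (0.5789, 3.0000, 0.5789, 3.4737).
‖u_2‖ = 4.6623, so e_2 = (0.1242, 0.6435, 0.1242, 0.7451).
e_1·v_3 = (-0.6882)·(-2) + 0.0000·(-1) + (-0.6882)·(-2) + 0.2294·(-4) = 1.8353; e_2·v_3 = 0.1242·(-2) + 0.6435·(-1) + 0.1242·(-2) + 0.7451·(-4) = -4.1204.
u_3 = v_3 − 1.8353·e_1 + 4.1204·e_2 = (-0.2252, 1.6513, -0.2252, -1.3511).
‖u_3‖ = 2.1573, so e_3 = (-0.1044, 0.7655, -0.1044, -0.6263).

Q = [[-0.6882, 0.1242, -0.1044], [0.0000, 0.6435, 0.7655], [-0.6882, 0.1242, -0.1044], [0.2294, 0.7451, -0.6263]], R = [[4.3589, -2.0647, 1.8353], [0.0000, 4.6623, -4.1204], [0.0000, 0.0000, 2.1573]]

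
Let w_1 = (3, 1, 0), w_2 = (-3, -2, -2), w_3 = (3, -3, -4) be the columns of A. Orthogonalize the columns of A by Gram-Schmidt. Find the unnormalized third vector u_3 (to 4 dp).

u_3 = (0.4898, -1.4694, 0.7347)

w_1 = (3, 1, 0); ‖w_1‖ = 3.1623, so q_1 = (0.9487, 0.3162, 0.0000).
q_1·w_2 = 0.9487·(-3) + 0.3162·(-2) + 0.0000·(-2) = -3.4785.
u_2 = w_2 + 3.4785·q_1 = (0.3000, -0.9000, -2.0000).
‖u_2‖ = 2.2136, so q_2 = (0.1355, -0.4066, -0.9035).
q_1·w_3 = 0.9487·3 + 0.3162·(-3) + 0.0000·(-4) = 1.8974; q_2·w_3 = 0.1355·3 + (-0.4066)·(-3) + (-0.9035)·(-4) = 5.2403.
u_3 = w_3 − 1.8974·q_1 − 5.2403·q_2 = (0.4898, -1.4694, 0.7347).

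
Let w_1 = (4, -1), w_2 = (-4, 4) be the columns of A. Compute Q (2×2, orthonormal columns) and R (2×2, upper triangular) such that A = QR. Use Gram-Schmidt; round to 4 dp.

w_1 = (4, -1); ‖w_1‖ = 4.1231, so e_1 = (0.9701, -0.2425).
e_1·w_2 = 0.9701·(-4) + (-0.2425)·4 = -4.8507.
u_2 = w_2 + 4.8507·e_1 = (0.7059, 2.8235).
‖u_2‖ = 2.9104, so e_2 = (0.2425, 0.9701).

Q = [[0.9701, 0.2425], [-0.2425, 0.9701]], R = [[4.1231, -4.8507], [0.0000, 2.9104]]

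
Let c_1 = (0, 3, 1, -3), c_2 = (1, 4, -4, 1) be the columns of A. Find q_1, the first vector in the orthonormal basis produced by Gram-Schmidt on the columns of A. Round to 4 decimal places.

c_1 = (0, 3, 1, -3); ‖c_1‖ = 4.3589, so q_1 = (0.0000, 0.6882, 0.2294, -0.6882).

q_1 = (0.0000, 0.6882, 0.2294, -0.6882)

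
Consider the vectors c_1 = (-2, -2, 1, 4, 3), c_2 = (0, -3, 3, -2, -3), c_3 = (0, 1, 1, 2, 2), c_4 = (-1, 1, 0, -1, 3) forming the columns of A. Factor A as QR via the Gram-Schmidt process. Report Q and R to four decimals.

Q = [[-0.3430, -0.0872, 0.3552, -0.3605], [-0.3430, -0.6432, 0.5103, -0.0108], [0.1715, 0.5996, 0.7560, 0.1485], [0.6860, -0.1962, 0.1188, -0.6846], [0.5145, -0.4251, 0.1666, 0.6157]], R = [[5.8310, -1.3720, 2.2295, 0.8575], [0.0000, 5.3961, -1.2863, -1.6352], [0.0000, 0.0000, 1.8370, 0.5361], [0.0000, 0.0000, 0.0000, 2.8816]]

c_1 = (-2, -2, 1, 4, 3); ‖c_1‖ = 5.8310, so e_1 = (-0.3430, -0.3430, 0.1715, 0.6860, 0.5145).
e_1·c_2 = (-0.3430)·0 + (-0.3430)·(-3) + 0.1715·3 + 0.6860·(-2) + 0.5145·(-3) = -1.3720.
u_2 = c_2 + 1.3720·e_1 = (-0.4706, -3.4706, 3.2353, -1.0588, -2.2941).
‖u_2‖ = 5.3961, so e_2 = (-0.0872, -0.6432, 0.5996, -0.1962, -0.4251).
e_1·c_3 = (-0.3430)·0 + (-0.3430)·1 + 0.1715·1 + 0.6860·2 + 0.5145·2 = 2.2295; e_2·c_3 = (-0.0872)·0 + (-0.6432)·1 + 0.5996·1 + (-0.1962)·2 + (-0.4251)·2 = -1.2863.
u_3 = c_3 − 2.2295·e_1 + 1.2863·e_2 = (0.6525, 0.9374, 1.3889, 0.2182, 0.3061).
‖u_3‖ = 1.8370, so e_3 = (0.3552, 0.5103, 0.7560, 0.1188, 0.1666).
e_1·c_4 = (-0.3430)·(-1) + (-0.3430)·1 + 0.1715·0 + 0.6860·(-1) + 0.5145·3 = 0.8575; e_2·c_4 = (-0.0872)·(-1) + (-0.6432)·1 + 0.5996·0 + (-0.1962)·(-1) + (-0.4251)·3 = -1.6352; e_3·c_4 = 0.3552·(-1) + 0.5103·1 + 0.7560·0 + 0.1188·(-1) + 0.1666·3 = 0.5361.
u_4 = c_4 − 0.8575·e_1 + 1.6352·e_2 − 0.5361·e_3 = (-1.0389, -0.0311, 0.4280, -1.9728, 1.7743).
‖u_4‖ = 2.8816, so e_4 = (-0.3605, -0.0108, 0.1485, -0.6846, 0.6157).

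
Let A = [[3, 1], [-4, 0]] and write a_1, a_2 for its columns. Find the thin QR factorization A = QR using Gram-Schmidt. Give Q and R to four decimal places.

a_1 = (3, -4); ‖a_1‖ = 5.0000, so e_1 = (0.6000, -0.8000).
e_1·a_2 = 0.6000·1 + (-0.8000)·0 = 0.6000.
u_2 = a_2 − 0.6000·e_1 = (0.6400, 0.4800).
‖u_2‖ = 0.8000, so e_2 = (0.8000, 0.6000).

Q = [[0.6000, 0.8000], [-0.8000, 0.6000]], R = [[5.0000, 0.6000], [0.0000, 0.8000]]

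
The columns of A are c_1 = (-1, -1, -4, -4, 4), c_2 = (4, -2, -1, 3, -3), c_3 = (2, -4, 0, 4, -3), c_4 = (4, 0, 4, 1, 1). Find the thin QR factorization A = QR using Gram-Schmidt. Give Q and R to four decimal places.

e_1 = c_1/‖c_1‖ = (-1, -1, -4, -4, 4)/7.0711 = (-0.1414, -0.1414, -0.5657, -0.5657, 0.5657).
r_{12} = e_1·c_2 = -3.1113.
u_2 = c_2 + 3.1113·e_1 = (3.5600, -2.4400, -2.7600, 1.2400, -1.2400).
‖u_2‖ = 5.4148, so e_2 = (0.6575, -0.4506, -0.5097, 0.2290, -0.2290).
r_{13} = e_1·c_3 = -3.6770; r_{23} = e_2·c_3 = 4.7204.
u_3 = c_3 + 3.6770·e_1 − 4.7204·e_2 = (-1.6235, -2.3929, 0.3261, 0.8390, 0.1610).
‖u_3‖ = 3.0328, so e_3 = (-0.5353, -0.7890, 0.1075, 0.2766, 0.0531).
r_{14} = e_1·c_4 = -2.8284; r_{24} = e_2·c_4 = 0.5910; r_{34} = e_3·c_4 = -1.3814.
u_4 = c_4 + 2.8284·e_1 − 0.5910·e_2 + 1.3814·e_3 = (2.4720, -1.2237, 2.8497, -0.3532, 2.8087).
‖u_4‖ = 4.8726, so e_4 = (0.5073, -0.2511, 0.5848, -0.0725, 0.5764).

Q = [[-0.1414, 0.6575, -0.5353, 0.5073], [-0.1414, -0.4506, -0.7890, -0.2511], [-0.5657, -0.5097, 0.1075, 0.5848], [-0.5657, 0.2290, 0.2766, -0.0725], [0.5657, -0.2290, 0.0531, 0.5764]], R = [[7.0711, -3.1113, -3.6770, -2.8284], [0.0000, 5.4148, 4.7204, 0.5910], [0.0000, 0.0000, 3.0328, -1.3814], [0.0000, 0.0000, 0.0000, 4.8726]]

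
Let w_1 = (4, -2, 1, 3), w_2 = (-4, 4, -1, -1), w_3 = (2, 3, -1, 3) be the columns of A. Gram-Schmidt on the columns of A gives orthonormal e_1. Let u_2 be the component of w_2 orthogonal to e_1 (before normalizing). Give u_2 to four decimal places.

w_1 = (4, -2, 1, 3); ‖w_1‖ = 5.4772, so e_1 = (0.7303, -0.3651, 0.1826, 0.5477).
e_1·w_2 = 0.7303·(-4) + (-0.3651)·4 + 0.1826·(-1) + 0.5477·(-1) = -5.1121.
u_2 = w_2 + 5.1121·e_1 = (-0.2667, 2.1333, -0.0667, 1.8000).

u_2 = (-0.2667, 2.1333, -0.0667, 1.8000)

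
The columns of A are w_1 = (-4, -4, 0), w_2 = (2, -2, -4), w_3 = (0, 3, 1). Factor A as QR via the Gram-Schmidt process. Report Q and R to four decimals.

Q = [[-0.7071, 0.4082, -0.5774], [-0.7071, -0.4082, 0.5774], [0.0000, -0.8165, -0.5774]], R = [[5.6569, 0.0000, -2.1213], [0.0000, 4.8990, -2.0412], [0.0000, 0.0000, 1.1547]]

e_1 = w_1/‖w_1‖ = (-4, -4, 0)/5.6569 = (-0.7071, -0.7071, 0.0000).
r_{12} = e_1·w_2 = 0.0000.
u_2 = w_2 + 0.0000·e_1 = (2.0000, -2.0000, -4.0000).
‖u_2‖ = 4.8990, so e_2 = (0.4082, -0.4082, -0.8165).
r_{13} = e_1·w_3 = -2.1213; r_{23} = e_2·w_3 = -2.0412.
u_3 = w_3 + 2.1213·e_1 + 2.0412·e_2 = (-0.6667, 0.6667, -0.6667).
‖u_3‖ = 1.1547, so e_3 = (-0.5774, 0.5774, -0.5774).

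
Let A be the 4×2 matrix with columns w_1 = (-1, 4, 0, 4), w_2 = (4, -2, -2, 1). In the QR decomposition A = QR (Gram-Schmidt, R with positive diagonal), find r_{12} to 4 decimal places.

w_1 = (-1, 4, 0, 4); ‖w_1‖ = 5.7446, so q_1 = (-0.1741, 0.6963, 0.0000, 0.6963).
r_{12} = q_1·w_2 = -1.3926.

r_{12} = -1.3926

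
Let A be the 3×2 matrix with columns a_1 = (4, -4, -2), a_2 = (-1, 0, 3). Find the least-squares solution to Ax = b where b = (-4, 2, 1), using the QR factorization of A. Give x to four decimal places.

x = (-0.7308, -0.0308)

a_1 = (4, -4, -2); ‖a_1‖ = 6.0000, so e_1 = (0.6667, -0.6667, -0.3333).
e_1·a_2 = 0.6667·(-1) + (-0.6667)·0 + (-0.3333)·3 = -1.6667.
u_2 = a_2 + 1.6667·e_1 = (0.1111, -1.1111, 2.4444).
‖u_2‖ = 2.6874, so e_2 = (0.0413, -0.4134, 0.9096).
Qᵀb = (-4.3333, -0.0827).
Back-substitute: x_2 = -0.0827/2.6874 = -0.0308.
x_1 = (-4.3333 + 1.6667·(-0.0308))/6.0000 = -0.7308.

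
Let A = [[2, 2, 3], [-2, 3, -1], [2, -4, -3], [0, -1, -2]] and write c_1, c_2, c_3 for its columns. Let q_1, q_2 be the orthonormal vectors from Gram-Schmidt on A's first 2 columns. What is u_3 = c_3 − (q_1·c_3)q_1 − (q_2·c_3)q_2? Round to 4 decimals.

c_1 = (2, -2, 2, 0); ‖c_1‖ = 3.4641, so q_1 = (0.5774, -0.5774, 0.5774, 0.0000).
q_1·c_2 = 0.5774·2 + (-0.5774)·3 + 0.5774·(-4) + 0.0000·(-1) = -2.8868.
u_2 = c_2 + 2.8868·q_1 = (3.6667, 1.3333, -2.3333, -1.0000).
‖u_2‖ = 4.6547, so q_2 = (0.7877, 0.2864, -0.5013, -0.2148).
q_1·c_3 = 0.5774·3 + (-0.5774)·(-1) + 0.5774·(-3) + 0.0000·(-2) = 0.5774; q_2·c_3 = 0.7877·3 + 0.2864·(-1) + (-0.5013)·(-3) + (-0.2148)·(-2) = 4.0102.
u_3 = c_3 − 0.5774·q_1 − 4.0102·q_2 = (-0.4923, -1.8154, -1.3231, -1.1385).

u_3 = (-0.4923, -1.8154, -1.3231, -1.1385)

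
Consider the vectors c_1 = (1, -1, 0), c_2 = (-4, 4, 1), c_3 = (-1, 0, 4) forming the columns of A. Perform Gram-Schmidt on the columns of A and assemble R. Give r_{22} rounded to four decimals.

c_1 = (1, -1, 0); ‖c_1‖ = 1.4142, so q_1 = (0.7071, -0.7071, 0.0000).
q_1·c_2 = 0.7071·(-4) + (-0.7071)·4 + 0.0000·1 = -5.6569.
u_2 = c_2 + 5.6569·q_1 = (0.0000, 0.0000, 1.0000).
r_{22} = ‖u_2‖ = 1.0000.

r_{22} = 1.0000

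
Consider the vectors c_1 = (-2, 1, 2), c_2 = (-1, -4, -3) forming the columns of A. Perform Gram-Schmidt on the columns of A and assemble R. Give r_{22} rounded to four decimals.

c_1 = (-2, 1, 2); ‖c_1‖ = 3.0000, so q_1 = (-0.6667, 0.3333, 0.6667).
q_1·c_2 = (-0.6667)·(-1) + 0.3333·(-4) + 0.6667·(-3) = -2.6667.
u_2 = c_2 + 2.6667·q_1 = (-2.7778, -3.1111, -1.2222).
r_{22} = ‖u_2‖ = 4.3461.

r_{22} = 4.3461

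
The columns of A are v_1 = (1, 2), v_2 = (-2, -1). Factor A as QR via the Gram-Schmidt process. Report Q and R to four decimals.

v_1 = (1, 2); ‖v_1‖ = 2.2361, so e_1 = (0.4472, 0.8944).
e_1·v_2 = 0.4472·(-2) + 0.8944·(-1) = -1.7889.
u_2 = v_2 + 1.7889·e_1 = (-1.2000, 0.6000).
‖u_2‖ = 1.3416, so e_2 = (-0.8944, 0.4472).

Q = [[0.4472, -0.8944], [0.8944, 0.4472]], R = [[2.2361, -1.7889], [0.0000, 1.3416]]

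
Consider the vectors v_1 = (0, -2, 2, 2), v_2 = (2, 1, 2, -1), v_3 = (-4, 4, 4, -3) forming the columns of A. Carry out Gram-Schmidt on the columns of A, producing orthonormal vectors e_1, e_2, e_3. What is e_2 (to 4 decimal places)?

e_2 = (0.6325, 0.3162, 0.6325, -0.3162)

v_1 = (0, -2, 2, 2); ‖v_1‖ = 3.4641, so e_1 = (0.0000, -0.5774, 0.5774, 0.5774).
e_1·v_2 = 0.0000·2 + (-0.5774)·1 + 0.5774·2 + 0.5774·(-1) = 0.0000.
u_2 = v_2 + 0.0000·e_1 = (2.0000, 1.0000, 2.0000, -1.0000).
‖u_2‖ = 3.1623, so e_2 = (0.6325, 0.3162, 0.6325, -0.3162).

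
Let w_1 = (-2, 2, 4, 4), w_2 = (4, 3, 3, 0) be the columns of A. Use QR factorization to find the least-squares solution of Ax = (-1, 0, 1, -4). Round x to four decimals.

x = (-0.2619, 0.0476)

w_1 = (-2, 2, 4, 4); ‖w_1‖ = 6.3246, so q_1 = (-0.3162, 0.3162, 0.6325, 0.6325).
q_1·w_2 = (-0.3162)·4 + 0.3162·3 + 0.6325·3 + 0.6325·0 = 1.5811.
u_2 = w_2 − 1.5811·q_1 = (4.5000, 2.5000, 2.0000, -1.0000).
‖u_2‖ = 5.6125, so q_2 = (0.8018, 0.4454, 0.3563, -0.1782).
Qᵀb = (-1.5811, 0.2673).
Back-substitute: x_2 = 0.2673/5.6125 = 0.0476.
x_1 = (-1.5811 − 1.5811·0.0476)/6.3246 = -0.2619.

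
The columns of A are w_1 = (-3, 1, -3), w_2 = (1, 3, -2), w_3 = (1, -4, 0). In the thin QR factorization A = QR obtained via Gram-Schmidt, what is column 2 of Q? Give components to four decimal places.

w_1 = (-3, 1, -3); ‖w_1‖ = 4.3589, so q_1 = (-0.6882, 0.2294, -0.6882).
q_1·w_2 = (-0.6882)·1 + 0.2294·3 + (-0.6882)·(-2) = 1.3765.
u_2 = w_2 − 1.3765·q_1 = (1.9474, 2.6842, -1.0526).
‖u_2‖ = 3.4793, so q_2 = (0.5597, 0.7715, -0.3025).

q_2 = (0.5597, 0.7715, -0.3025)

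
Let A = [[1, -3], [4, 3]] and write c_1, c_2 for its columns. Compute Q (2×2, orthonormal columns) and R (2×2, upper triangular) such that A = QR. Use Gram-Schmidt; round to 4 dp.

c_1 = (1, 4); ‖c_1‖ = 4.1231, so e_1 = (0.2425, 0.9701).
e_1·c_2 = 0.2425·(-3) + 0.9701·3 = 2.1828.
u_2 = c_2 − 2.1828·e_1 = (-3.5294, 0.8824).
‖u_2‖ = 3.6380, so e_2 = (-0.9701, 0.2425).

Q = [[0.2425, -0.9701], [0.9701, 0.2425]], R = [[4.1231, 2.1828], [0.0000, 3.6380]]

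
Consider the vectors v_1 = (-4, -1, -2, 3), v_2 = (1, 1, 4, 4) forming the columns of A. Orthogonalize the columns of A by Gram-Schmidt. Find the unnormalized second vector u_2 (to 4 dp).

v_1 = (-4, -1, -2, 3); ‖v_1‖ = 5.4772, so e_1 = (-0.7303, -0.1826, -0.3651, 0.5477).
e_1·v_2 = (-0.7303)·1 + (-0.1826)·1 + (-0.3651)·4 + 0.5477·4 = -0.1826.
u_2 = v_2 + 0.1826·e_1 = (0.8667, 0.9667, 3.9333, 4.1000).

u_2 = (0.8667, 0.9667, 3.9333, 4.1000)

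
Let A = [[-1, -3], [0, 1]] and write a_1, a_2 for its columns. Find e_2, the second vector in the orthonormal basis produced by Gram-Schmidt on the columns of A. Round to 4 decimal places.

a_1 = (-1, 0); ‖a_1‖ = 1.0000, so e_1 = (-1.0000, 0.0000).
e_1·a_2 = (-1.0000)·(-3) + 0.0000·1 = 3.0000.
u_2 = a_2 − 3.0000·e_1 = (0.0000, 1.0000).
‖u_2‖ = 1.0000, so e_2 = (0.0000, 1.0000).

e_2 = (0.0000, 1.0000)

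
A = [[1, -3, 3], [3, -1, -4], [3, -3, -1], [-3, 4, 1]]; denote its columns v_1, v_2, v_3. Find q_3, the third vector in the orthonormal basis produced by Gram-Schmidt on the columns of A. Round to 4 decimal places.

v_1 = (1, 3, 3, -3); ‖v_1‖ = 5.2915, so q_1 = (0.1890, 0.5669, 0.5669, -0.5669).
q_1·v_2 = 0.1890·(-3) + 0.5669·(-1) + 0.5669·(-3) + (-0.5669)·4 = -5.1025.
u_2 = v_2 + 5.1025·q_1 = (-2.0357, 1.8929, -0.1071, 1.1071).
‖u_2‖ = 2.9940, so q_2 = (-0.6799, 0.6322, -0.0358, 0.3698).
q_1·v_3 = 0.1890·3 + 0.5669·(-4) + 0.5669·(-1) + (-0.5669)·1 = -2.8347; q_2·v_3 = (-0.6799)·3 + 0.6322·(-4) + (-0.0358)·(-1) + 0.3698·1 = -4.1630.
u_3 = v_3 + 2.8347·q_1 + 4.1630·q_2 = (0.7052, 0.2390, 0.4582, 0.9323).
‖u_3‖ = 1.2781, so q_3 = (0.5518, 0.1870, 0.3585, 0.7294).

q_3 = (0.5518, 0.1870, 0.3585, 0.7294)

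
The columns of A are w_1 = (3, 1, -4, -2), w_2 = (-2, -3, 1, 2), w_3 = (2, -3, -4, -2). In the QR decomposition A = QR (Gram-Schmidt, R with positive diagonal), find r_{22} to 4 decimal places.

e_1 = w_1/‖w_1‖ = (3, 1, -4, -2)/5.4772 = (0.5477, 0.1826, -0.7303, -0.3651).
r_{12} = e_1·w_2 = -3.1038.
u_2 = w_2 + 3.1038·e_1 = (-0.3000, -2.4333, -1.2667, 0.8667).
r_{22} = ‖u_2‖ = 2.8925.

r_{22} = 2.8925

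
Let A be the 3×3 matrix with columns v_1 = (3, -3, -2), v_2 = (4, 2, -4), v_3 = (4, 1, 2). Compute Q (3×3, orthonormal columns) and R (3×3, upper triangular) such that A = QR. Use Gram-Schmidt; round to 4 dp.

Q = [[0.6396, 0.4017, 0.6554], [-0.6396, 0.7510, 0.1638], [-0.4264, -0.5240, 0.7373]], R = [[4.6904, 2.9848, 1.0660], [0.0000, 5.2049, 1.3100], [0.0000, 0.0000, 4.2600]]

e_1 = v_1/‖v_1‖ = (3, -3, -2)/4.6904 = (0.6396, -0.6396, -0.4264).
r_{12} = e_1·v_2 = 2.9848.
u_2 = v_2 − 2.9848·e_1 = (2.0909, 3.9091, -2.7273).
‖u_2‖ = 5.2049, so e_2 = (0.4017, 0.7510, -0.5240).
r_{13} = e_1·v_3 = 1.0660; r_{23} = e_2·v_3 = 1.3100.
u_3 = v_3 − 1.0660·e_1 − 1.3100·e_2 = (2.7919, 0.6980, 3.1409).
‖u_3‖ = 4.2600, so e_3 = (0.6554, 0.1638, 0.7373).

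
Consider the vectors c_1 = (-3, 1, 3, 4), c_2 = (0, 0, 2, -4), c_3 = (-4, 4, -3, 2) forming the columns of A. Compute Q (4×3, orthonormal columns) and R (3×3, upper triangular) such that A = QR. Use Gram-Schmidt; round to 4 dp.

Q = [[-0.5071, -0.2070, -0.5565], [0.1690, 0.0690, 0.6492], [0.5071, 0.6901, -0.4637], [0.6761, -0.6901, -0.2319]], R = [[5.9161, -1.6903, 2.5355], [0.0000, 4.1404, -2.3462], [0.0000, 0.0000, 5.7504]]

c_1 = (-3, 1, 3, 4); ‖c_1‖ = 5.9161, so e_1 = (-0.5071, 0.1690, 0.5071, 0.6761).
e_1·c_2 = (-0.5071)·0 + 0.1690·0 + 0.5071·2 + 0.6761·(-4) = -1.6903.
u_2 = c_2 + 1.6903·e_1 = (-0.8571, 0.2857, 2.8571, -2.8571).
‖u_2‖ = 4.1404, so e_2 = (-0.2070, 0.0690, 0.6901, -0.6901).
e_1·c_3 = (-0.5071)·(-4) + 0.1690·4 + 0.5071·(-3) + 0.6761·2 = 2.5355; e_2·c_3 = (-0.2070)·(-4) + 0.0690·4 + 0.6901·(-3) + (-0.6901)·2 = -2.3462.
u_3 = c_3 − 2.5355·e_1 + 2.3462·e_2 = (-3.2000, 3.7333, -2.6667, -1.3333).
‖u_3‖ = 5.7504, so e_3 = (-0.5565, 0.6492, -0.4637, -0.2319).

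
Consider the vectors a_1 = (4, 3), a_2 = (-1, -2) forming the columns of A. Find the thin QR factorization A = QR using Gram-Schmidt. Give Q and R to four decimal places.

Q = [[0.8000, 0.6000], [0.6000, -0.8000]], R = [[5.0000, -2.0000], [0.0000, 1.0000]]

a_1 = (4, 3); ‖a_1‖ = 5.0000, so e_1 = (0.8000, 0.6000).
e_1·a_2 = 0.8000·(-1) + 0.6000·(-2) = -2.0000.
u_2 = a_2 + 2.0000·e_1 = (0.6000, -0.8000).
‖u_2‖ = 1.0000, so e_2 = (0.6000, -0.8000).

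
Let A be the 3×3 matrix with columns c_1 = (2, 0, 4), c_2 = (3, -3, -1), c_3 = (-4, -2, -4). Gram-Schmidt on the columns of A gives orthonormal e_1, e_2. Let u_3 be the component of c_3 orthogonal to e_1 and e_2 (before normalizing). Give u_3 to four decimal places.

e_1 = c_1/‖c_1‖ = (2, 0, 4)/4.4721 = (0.4472, 0.0000, 0.8944).
r_{12} = e_1·c_2 = 0.4472.
u_2 = c_2 − 0.4472·e_1 = (2.8000, -3.0000, -1.4000).
‖u_2‖ = 4.3359, so e_2 = (0.6458, -0.6919, -0.3229).
r_{13} = e_1·c_3 = -5.3666; r_{23} = e_2·c_3 = 0.0923.
u_3 = c_3 + 5.3666·e_1 − 0.0923·e_2 = (-1.6596, -1.9362, 0.8298).

u_3 = (-1.6596, -1.9362, 0.8298)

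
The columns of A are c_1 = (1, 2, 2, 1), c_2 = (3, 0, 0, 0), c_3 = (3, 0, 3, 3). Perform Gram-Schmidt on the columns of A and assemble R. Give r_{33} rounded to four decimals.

r_{33} = 3.0000

c_1 = (1, 2, 2, 1); ‖c_1‖ = 3.1623, so q_1 = (0.3162, 0.6325, 0.6325, 0.3162).
q_1·c_2 = 0.3162·3 + 0.6325·0 + 0.6325·0 + 0.3162·0 = 0.9487.
u_2 = c_2 − 0.9487·q_1 = (2.7000, -0.6000, -0.6000, -0.3000).
‖u_2‖ = 2.8460, so q_2 = (0.9487, -0.2108, -0.2108, -0.1054).
q_1·c_3 = 0.3162·3 + 0.6325·0 + 0.6325·3 + 0.3162·3 = 3.7947; q_2·c_3 = 0.9487·3 + (-0.2108)·0 + (-0.2108)·3 + (-0.1054)·3 = 1.8974.
u_3 = c_3 − 3.7947·q_1 − 1.8974·q_2 = (0.0000, -2.0000, 1.0000, 2.0000).
r_{33} = ‖u_3‖ = 3.0000.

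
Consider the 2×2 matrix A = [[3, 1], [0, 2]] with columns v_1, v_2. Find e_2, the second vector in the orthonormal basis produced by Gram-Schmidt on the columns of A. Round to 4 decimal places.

v_1 = (3, 0); ‖v_1‖ = 3.0000, so e_1 = (1.0000, 0.0000).
e_1·v_2 = 1.0000·1 + 0.0000·2 = 1.0000.
u_2 = v_2 − 1.0000·e_1 = (0.0000, 2.0000).
‖u_2‖ = 2.0000, so e_2 = (0.0000, 1.0000).

e_2 = (0.0000, 1.0000)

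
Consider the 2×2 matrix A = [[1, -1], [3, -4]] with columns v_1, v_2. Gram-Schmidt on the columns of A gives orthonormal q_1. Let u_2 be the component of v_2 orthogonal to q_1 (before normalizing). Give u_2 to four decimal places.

v_1 = (1, 3); ‖v_1‖ = 3.1623, so q_1 = (0.3162, 0.9487).
q_1·v_2 = 0.3162·(-1) + 0.9487·(-4) = -4.1110.
u_2 = v_2 + 4.1110·q_1 = (0.3000, -0.1000).

u_2 = (0.3000, -0.1000)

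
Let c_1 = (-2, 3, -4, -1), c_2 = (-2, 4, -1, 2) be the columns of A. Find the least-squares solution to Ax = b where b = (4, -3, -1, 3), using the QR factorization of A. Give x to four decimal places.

c_1 = (-2, 3, -4, -1); ‖c_1‖ = 5.4772, so e_1 = (-0.3651, 0.5477, -0.7303, -0.1826).
e_1·c_2 = (-0.3651)·(-2) + 0.5477·4 + (-0.7303)·(-1) + (-0.1826)·2 = 3.2863.
u_2 = c_2 − 3.2863·e_1 = (-0.8000, 2.2000, 1.4000, 2.6000).
‖u_2‖ = 3.7683, so e_2 = (-0.2123, 0.5838, 0.3715, 0.6900).
Qᵀb = (-2.9212, -0.9023).
Back-substitute: x_2 = -0.9023/3.7683 = -0.2394.
x_1 = (-2.9212 − 3.2863·(-0.2394))/5.4772 = -0.3897.

x = (-0.3897, -0.2394)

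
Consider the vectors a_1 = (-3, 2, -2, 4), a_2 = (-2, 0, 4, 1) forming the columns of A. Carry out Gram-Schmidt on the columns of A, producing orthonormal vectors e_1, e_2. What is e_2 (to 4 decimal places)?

a_1 = (-3, 2, -2, 4); ‖a_1‖ = 5.7446, so e_1 = (-0.5222, 0.3482, -0.3482, 0.6963).
e_1·a_2 = (-0.5222)·(-2) + 0.3482·0 + (-0.3482)·4 + 0.6963·1 = 0.3482.
u_2 = a_2 − 0.3482·e_1 = (-1.8182, -0.1212, 4.1212, 0.7576).
‖u_2‖ = 4.5693, so e_2 = (-0.3979, -0.0265, 0.9019, 0.1658).

e_2 = (-0.3979, -0.0265, 0.9019, 0.1658)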